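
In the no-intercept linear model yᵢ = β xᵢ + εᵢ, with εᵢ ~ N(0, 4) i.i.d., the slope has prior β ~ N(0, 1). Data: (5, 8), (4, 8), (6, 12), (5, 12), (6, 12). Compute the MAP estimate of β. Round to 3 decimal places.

β̂_MAP = 1.944

log p(β | y) = −Σ(yᵢ − βxᵢ)²/(2·4) − β²/(2·1) + const.
Setting the derivative to zero: Σxᵢ(yᵢ − βxᵢ)/4 − β/1 = 0, so β = Σxᵢyᵢ / (Σxᵢ² + σ²/τ²).
Σxᵢyᵢ = 5·8 + 4·8 + 6·12 + 5·12 + 6·12 = 276; Σxᵢ² = 138; σ²/τ² = 4.
β̂_MAP = 276 / (138 + 4) = 276/142 ≈ 1.944.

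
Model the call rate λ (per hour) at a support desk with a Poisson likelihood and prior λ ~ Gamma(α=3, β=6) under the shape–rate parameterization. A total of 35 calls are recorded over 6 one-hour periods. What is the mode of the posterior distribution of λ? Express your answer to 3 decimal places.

Σxᵢ = 35, n = 6.
Posterior ∝ λ^2e^(−6λ) · λ^35e^(−6λ) = λ^37e^(−12λ), i.e. Gamma(shape=38, rate=12).
The mode of a Gamma(a, b) with a ≥ 1 (shape–rate) is (a−1)/b = 37/12 ≈ 3.083.

λ̂_MAP = 3.083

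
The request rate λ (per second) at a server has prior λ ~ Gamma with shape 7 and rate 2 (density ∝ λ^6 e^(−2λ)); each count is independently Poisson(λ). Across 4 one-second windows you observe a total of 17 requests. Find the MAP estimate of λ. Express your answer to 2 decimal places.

λ̂_MAP = 3.83

Σxᵢ = 17, n = 4.
Posterior ∝ λ^6e^(−2λ) · λ^17e^(−4λ) = λ^23e^(−6λ), i.e. Gamma(shape=24, rate=6).
The mode of a Gamma(a, b) with a ≥ 1 (shape–rate) is (a−1)/b = 23/6 ≈ 3.83.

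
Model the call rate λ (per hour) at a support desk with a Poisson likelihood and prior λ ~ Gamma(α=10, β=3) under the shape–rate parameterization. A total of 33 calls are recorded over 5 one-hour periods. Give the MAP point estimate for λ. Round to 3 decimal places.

λ̂_MAP = 5.250

Σxᵢ = 33, n = 5.
Posterior ∝ λ^9e^(−3λ) · λ^33e^(−5λ) = λ^42e^(−8λ), i.e. Gamma(shape=43, rate=8).
The mode of a Gamma(a, b) with a ≥ 1 (shape–rate) is (a−1)/b = 42/8 ≈ 5.250.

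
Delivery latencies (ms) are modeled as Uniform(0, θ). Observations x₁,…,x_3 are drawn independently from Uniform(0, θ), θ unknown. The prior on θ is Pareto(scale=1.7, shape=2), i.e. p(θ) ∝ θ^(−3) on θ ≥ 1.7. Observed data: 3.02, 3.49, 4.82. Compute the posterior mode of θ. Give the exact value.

The Uniform(0, θ) likelihood is θ^(−n) for θ ≥ max(xᵢ), zero otherwise. Here max(xᵢ) = 4.82.
Posterior ∝ θ^(−3) · θ^(−3) = θ^(−6) on θ ≥ max(1.7, 4.82) = 4.82.
This density is strictly decreasing in θ, so the posterior mode lies at the lower boundary of the support.

θ̂_MAP = 4.82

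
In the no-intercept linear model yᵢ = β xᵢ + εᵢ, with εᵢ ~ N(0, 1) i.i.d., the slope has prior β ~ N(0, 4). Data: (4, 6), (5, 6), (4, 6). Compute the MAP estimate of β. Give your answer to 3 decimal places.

β̂_MAP = 1.362

log p(β | y) = −Σ(yᵢ − βxᵢ)²/(2·1) − β²/(2·4) + const.
Setting the derivative to zero: Σxᵢ(yᵢ − βxᵢ)/1 − β/4 = 0, so β = Σxᵢyᵢ / (Σxᵢ² + σ²/τ²).
Σxᵢyᵢ = 4·6 + 5·6 + 4·6 = 78; Σxᵢ² = 57; σ²/τ² = 0.25.
β̂_MAP = 78 / (57 + 0.25) = 78/57.25 ≈ 1.362.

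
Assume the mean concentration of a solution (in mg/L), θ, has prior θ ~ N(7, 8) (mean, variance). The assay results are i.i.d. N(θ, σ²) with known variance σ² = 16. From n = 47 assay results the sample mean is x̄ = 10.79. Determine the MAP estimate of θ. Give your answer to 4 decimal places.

θ̂_MAP = 10.6353

n = 47, x̄ = 10.79.
For a Normal prior and Normal likelihood with known variance, the posterior is Normal; its mode equals its mean, the precision-weighted average.
Prior precision 1/σ₀² = 1/8 = 0.125; data precision n/σ² = 47/16 = 2.9375.
θ̂ = (0.125·7 + 2.9375·10.79) / (0.125 + 2.9375) = 32.570625/3.0625 = 52113/4900 ≈ 10.6353.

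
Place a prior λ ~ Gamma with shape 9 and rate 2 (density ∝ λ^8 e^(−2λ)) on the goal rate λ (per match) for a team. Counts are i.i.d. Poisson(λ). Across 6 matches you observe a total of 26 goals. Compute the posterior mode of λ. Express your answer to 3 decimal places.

Σxᵢ = 26, n = 6.
Posterior ∝ λ^8e^(−2λ) · λ^26e^(−6λ) = λ^34e^(−8λ), i.e. Gamma(shape=35, rate=8).
The mode of a Gamma(a, b) with a ≥ 1 (shape–rate) is (a−1)/b = 34/8 ≈ 4.250.

λ̂_MAP = 4.250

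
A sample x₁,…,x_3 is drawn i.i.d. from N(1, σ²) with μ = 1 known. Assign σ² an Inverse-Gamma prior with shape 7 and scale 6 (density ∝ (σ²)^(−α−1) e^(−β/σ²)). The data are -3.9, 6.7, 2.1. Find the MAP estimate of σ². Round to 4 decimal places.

σ̂²_MAP = 3.6689

Sum of squared deviations about the known mean: SS = (-3.9−1)² + (6.7−1)² + (2.1−1)² = 57.71.
The Normal likelihood contributes (σ²)^(−n/2) exp(−SS/(2σ²)), so the posterior is Inverse-Gamma(α + n/2, β + SS/2) = Inverse-Gamma(8.5, 34.855).
The mode of Inverse-Gamma(a, b) is b/(a+1) = 34.855/9.5 ≈ 3.6689.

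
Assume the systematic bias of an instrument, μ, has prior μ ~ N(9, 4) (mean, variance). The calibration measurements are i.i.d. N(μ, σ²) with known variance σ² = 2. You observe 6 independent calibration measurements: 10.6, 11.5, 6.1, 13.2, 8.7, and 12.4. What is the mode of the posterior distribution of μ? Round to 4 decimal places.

μ̂_MAP = 10.3077

n = 6; x̄ = (10.6 + 11.5 + 6.1 + 13.2 + 8.7 + 12.4)/6 = 62.5/6 = 125/12 ≈ 10.4167.
For a Normal prior and Normal likelihood with known variance, the posterior is Normal; its mode equals its mean, the precision-weighted average.
Prior precision 1/σ₀² = 1/4 = 0.25; data precision n/σ² = 6/2 = 3.
μ̂ = (0.25·9 + 3·(125/12)) / (0.25 + 3) = 33.5/3.25 = 134/13 ≈ 10.3077.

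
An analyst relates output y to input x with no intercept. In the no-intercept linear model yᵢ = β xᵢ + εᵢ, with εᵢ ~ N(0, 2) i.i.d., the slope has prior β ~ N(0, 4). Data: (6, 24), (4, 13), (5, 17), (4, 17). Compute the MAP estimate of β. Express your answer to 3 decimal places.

log p(β | y) = −Σ(yᵢ − βxᵢ)²/(2·2) − β²/(2·4) + const.
Setting the derivative to zero: Σxᵢ(yᵢ − βxᵢ)/2 − β/4 = 0, so β = Σxᵢyᵢ / (Σxᵢ² + σ²/τ²).
Σxᵢyᵢ = 6·24 + 4·13 + 5·17 + 4·17 = 349; Σxᵢ² = 93; σ²/τ² = 0.5.
β̂_MAP = 349 / (93 + 0.5) = 349/93.5 ≈ 3.733.

β̂_MAP = 3.733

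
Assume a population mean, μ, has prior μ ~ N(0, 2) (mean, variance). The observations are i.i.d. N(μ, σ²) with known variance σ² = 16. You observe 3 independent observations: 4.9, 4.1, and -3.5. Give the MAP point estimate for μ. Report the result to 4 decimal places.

n = 3; x̄ = (4.9 + 4.1 + (-3.5))/3 = 5.5/3 = 11/6 ≈ 1.8333.
For a Normal prior and Normal likelihood with known variance, the posterior is Normal; its mode equals its mean, the precision-weighted average.
Prior precision 1/σ₀² = 1/2 = 0.5; data precision n/σ² = 3/16 = 0.1875.
μ̂ = (0.5·0 + 0.1875·(11/6)) / (0.5 + 0.1875) = 0.34375/0.6875 = 0.5000.

μ̂_MAP = 0.5000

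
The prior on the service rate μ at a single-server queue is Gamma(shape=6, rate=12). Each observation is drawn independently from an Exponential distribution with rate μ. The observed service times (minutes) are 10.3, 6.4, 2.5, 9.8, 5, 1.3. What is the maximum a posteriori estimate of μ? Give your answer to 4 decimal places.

μ̂_MAP = 0.2326

The Exponential(rate=μ) likelihood is ∝ μ^n e^(−μΣtᵢ). Here n = 6 and Σtᵢ = 10.3 + 6.4 + 2.5 + 9.8 + 5 + 1.3 = 35.3.
Posterior ∝ μ^5e^(−12μ) · μ^6e^(−35.3μ) = μ^11e^(−47.3μ), i.e. Gamma(12, 47.3).
Mode = (a−1)/b = 11/47.3 ≈ 0.2326.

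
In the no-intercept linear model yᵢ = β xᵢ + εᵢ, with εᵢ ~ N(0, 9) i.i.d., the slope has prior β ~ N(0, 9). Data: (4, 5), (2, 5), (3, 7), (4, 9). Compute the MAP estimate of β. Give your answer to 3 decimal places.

β̂_MAP = 1.891

log p(β | y) = −Σ(yᵢ − βxᵢ)²/(2·9) − β²/(2·9) + const.
Setting the derivative to zero: Σxᵢ(yᵢ − βxᵢ)/9 − β/9 = 0, so β = Σxᵢyᵢ / (Σxᵢ² + σ²/τ²).
Σxᵢyᵢ = 4·5 + 2·5 + 3·7 + 4·9 = 87; Σxᵢ² = 45; σ²/τ² = 1.
β̂_MAP = 87 / (45 + 1) = 87/46 ≈ 1.891.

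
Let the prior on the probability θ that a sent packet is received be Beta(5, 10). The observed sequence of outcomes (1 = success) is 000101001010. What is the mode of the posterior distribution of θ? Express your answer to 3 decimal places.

θ̂_MAP = 0.320

Prior: Beta(5, 10).
Data: 4 successes in 12 trials (from the sequence). The binomial likelihood contributes θ^4(1−θ)^8, so the posterior is Beta(5+4, 10+8) = Beta(9, 18).
For Beta(a, b) with a, b > 1 the mode is (a−1)/(a+b−2) = 8/25 ≈ 0.320.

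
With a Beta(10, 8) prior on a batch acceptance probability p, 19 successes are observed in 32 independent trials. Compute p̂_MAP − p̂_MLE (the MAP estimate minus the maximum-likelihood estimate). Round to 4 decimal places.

Posterior is Beta(29, 21); MAP = (29−1)/(50−2) = 28/48 ≈ 0.58333.
MLE ignores the prior: p̂_MLE = k/n = 19/32 ≈ 0.59375.
Difference = 28/48 − 19/32 = -1/96 ≈ -0.0104.

MAP − MLE = -0.0104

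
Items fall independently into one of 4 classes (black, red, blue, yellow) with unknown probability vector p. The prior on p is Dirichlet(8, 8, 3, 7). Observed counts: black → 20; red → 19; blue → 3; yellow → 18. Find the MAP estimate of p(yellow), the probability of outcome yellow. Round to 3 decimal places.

MAP estimate of p(yellow) = 0.293

The posterior is Dirichlet(αᵢ + nᵢ) = Dirichlet(28, 27, 6, 25).
For a Dirichlet(a₁,…,a_K) with all aᵢ > 1, the mode has j-th component (aⱼ − 1)/(Σaᵢ − K).
Here Σaᵢ = 86 and K = 4, so p(yellow) = (25 − 1)/(86 − 4) = 24/82 ≈ 0.293.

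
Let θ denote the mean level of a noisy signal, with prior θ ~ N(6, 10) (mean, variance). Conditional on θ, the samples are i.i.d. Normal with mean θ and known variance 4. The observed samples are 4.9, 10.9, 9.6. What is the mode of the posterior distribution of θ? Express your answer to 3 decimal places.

θ̂_MAP = 8.176

n = 3; x̄ = (4.9 + 10.9 + 9.6)/3 = 25.4/3 = 127/15 ≈ 8.4667.
For a Normal prior and Normal likelihood with known variance, the posterior is Normal; its mode equals its mean, the precision-weighted average.
Prior precision 1/σ₀² = 1/10 = 0.1; data precision n/σ² = 3/4 = 0.75.
θ̂ = (0.1·6 + 0.75·(127/15)) / (0.1 + 0.75) = 6.95/0.85 = 139/17 ≈ 8.176.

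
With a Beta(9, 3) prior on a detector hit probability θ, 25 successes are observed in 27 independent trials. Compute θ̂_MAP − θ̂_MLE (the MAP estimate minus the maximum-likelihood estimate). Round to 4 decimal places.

MAP − MLE = -0.0340

Posterior is Beta(34, 5); MAP = (34−1)/(39−2) = 33/37 ≈ 0.89189.
MLE ignores the prior: θ̂_MLE = k/n = 25/27 ≈ 0.92593.
Difference = 33/37 − 25/27 = -34/999 ≈ -0.0340.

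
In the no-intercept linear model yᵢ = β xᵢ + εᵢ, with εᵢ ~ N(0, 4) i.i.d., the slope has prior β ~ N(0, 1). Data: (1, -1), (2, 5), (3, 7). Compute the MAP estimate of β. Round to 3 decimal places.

log p(β | y) = −Σ(yᵢ − βxᵢ)²/(2·4) − β²/(2·1) + const.
Setting the derivative to zero: Σxᵢ(yᵢ − βxᵢ)/4 − β/1 = 0, so β = Σxᵢyᵢ / (Σxᵢ² + σ²/τ²).
Σxᵢyᵢ = 1·(-1) + 2·5 + 3·7 = 30; Σxᵢ² = 14; σ²/τ² = 4.
β̂_MAP = 30 / (14 + 4) = 30/18 ≈ 1.667.

β̂_MAP = 1.667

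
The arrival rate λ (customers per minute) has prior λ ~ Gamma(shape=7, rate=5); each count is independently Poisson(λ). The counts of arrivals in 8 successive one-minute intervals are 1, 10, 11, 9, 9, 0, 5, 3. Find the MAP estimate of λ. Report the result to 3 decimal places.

λ̂_MAP = 4.154

Σxᵢ = 1+10+11+9+9+0+5+3 = 48, with n = 8.
Posterior ∝ λ^6e^(−5λ) · λ^48e^(−8λ) = λ^54e^(−13λ), i.e. Gamma(shape=55, rate=13).
The mode of a Gamma(a, b) with a ≥ 1 (shape–rate) is (a−1)/b = 54/13 ≈ 4.154.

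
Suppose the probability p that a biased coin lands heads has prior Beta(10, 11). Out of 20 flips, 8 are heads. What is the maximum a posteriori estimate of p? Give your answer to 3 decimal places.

Prior: Beta(10, 11).
Data: 8 successes in 20 trials. The binomial likelihood contributes p^8(1−p)^12, so the posterior is Beta(10+8, 11+12) = Beta(18, 23).
For Beta(a, b) with a, b > 1 the mode is (a−1)/(a+b−2) = 17/39 ≈ 0.436.

p̂_MAP = 0.436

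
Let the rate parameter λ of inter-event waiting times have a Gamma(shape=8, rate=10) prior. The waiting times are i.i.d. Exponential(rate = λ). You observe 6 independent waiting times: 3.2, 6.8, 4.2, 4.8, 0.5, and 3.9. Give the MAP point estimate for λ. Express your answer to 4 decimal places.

The Exponential(rate=λ) likelihood is ∝ λ^n e^(−λΣtᵢ). Here n = 6 and Σtᵢ = 3.2 + 6.8 + 4.2 + 4.8 + 0.5 + 3.9 = 23.4.
Posterior ∝ λ^7e^(−10λ) · λ^6e^(−23.4λ) = λ^13e^(−33.4λ), i.e. Gamma(14, 33.4).
Mode = (a−1)/b = 13/33.4 ≈ 0.3892.

λ̂_MAP = 0.3892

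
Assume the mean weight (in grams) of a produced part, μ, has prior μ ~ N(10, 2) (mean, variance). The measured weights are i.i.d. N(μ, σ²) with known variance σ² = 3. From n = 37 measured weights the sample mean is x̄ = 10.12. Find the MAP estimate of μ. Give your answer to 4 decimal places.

μ̂_MAP = 10.1153

n = 37, x̄ = 10.12.
For a Normal prior and Normal likelihood with known variance, the posterior is Normal; its mode equals its mean, the precision-weighted average.
Prior precision 1/σ₀² = 1/2 = 0.5; data precision n/σ² = 37/3.
μ̂ = (0.5·10 + (37/3)·10.12) / (0.5 + 37/3) = (9736/75)/(77/6) = 19472/1925 ≈ 10.1153.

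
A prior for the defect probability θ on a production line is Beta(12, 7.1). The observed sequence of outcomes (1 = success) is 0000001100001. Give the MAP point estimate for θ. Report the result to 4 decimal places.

θ̂_MAP = 0.4651

Prior: Beta(12, 7.1).
Data: 3 successes in 13 trials (from the sequence). The binomial likelihood contributes θ^3(1−θ)^10, so the posterior is Beta(12+3, 7.1+10) = Beta(15, 17.1).
For Beta(a, b) with a, b > 1 the mode is (a−1)/(a+b−2) = 14/30.1 ≈ 0.4651.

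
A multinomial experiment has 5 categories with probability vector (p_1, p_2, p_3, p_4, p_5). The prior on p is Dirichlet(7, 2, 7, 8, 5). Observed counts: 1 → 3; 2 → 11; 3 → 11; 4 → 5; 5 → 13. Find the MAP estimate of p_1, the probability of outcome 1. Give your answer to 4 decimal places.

MAP estimate: 0.1343

The posterior is Dirichlet(αᵢ + nᵢ) = Dirichlet(10, 13, 18, 13, 18).
For a Dirichlet(a₁,…,a_K) with all aᵢ > 1, the mode has j-th component (aⱼ − 1)/(Σaᵢ − K).
Here Σaᵢ = 72 and K = 5, so p_1 = (10 − 1)/(72 − 5) = 9/67 ≈ 0.1343.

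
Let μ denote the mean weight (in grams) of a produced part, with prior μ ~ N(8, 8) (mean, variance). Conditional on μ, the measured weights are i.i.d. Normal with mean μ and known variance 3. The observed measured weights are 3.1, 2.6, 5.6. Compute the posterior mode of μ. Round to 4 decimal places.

μ̂_MAP = 4.2370

n = 3; x̄ = (3.1 + 2.6 + 5.6)/3 = 11.3/3 = 113/30 ≈ 3.7667.
For a Normal prior and Normal likelihood with known variance, the posterior is Normal; its mode equals its mean, the precision-weighted average.
Prior precision 1/σ₀² = 1/8 = 0.125; data precision n/σ² = 3/3 = 1.
μ̂ = (0.125·8 + 1·(113/30)) / (0.125 + 1) = (143/30)/1.125 = 572/135 ≈ 4.2370.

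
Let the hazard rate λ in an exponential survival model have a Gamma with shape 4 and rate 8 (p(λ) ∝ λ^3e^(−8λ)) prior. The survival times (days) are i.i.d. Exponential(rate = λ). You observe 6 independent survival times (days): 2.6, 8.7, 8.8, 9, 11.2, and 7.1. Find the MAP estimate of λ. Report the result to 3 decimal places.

The Exponential(rate=λ) likelihood is ∝ λ^n e^(−λΣtᵢ). Here n = 6 and Σtᵢ = 2.6 + 8.7 + 8.8 + 9 + 11.2 + 7.1 = 47.4.
Posterior ∝ λ^3e^(−8λ) · λ^6e^(−47.4λ) = λ^9e^(−55.4λ), i.e. Gamma(10, 55.4).
Mode = (a−1)/b = 9/55.4 ≈ 0.162.

λ̂_MAP = 0.162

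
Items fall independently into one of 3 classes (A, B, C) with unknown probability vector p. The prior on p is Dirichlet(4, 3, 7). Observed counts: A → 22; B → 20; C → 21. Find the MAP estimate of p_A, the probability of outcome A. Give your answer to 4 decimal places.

MAP estimate of p_A = 0.3378

The posterior is Dirichlet(αᵢ + nᵢ) = Dirichlet(26, 23, 28).
For a Dirichlet(a₁,…,a_K) with all aᵢ > 1, the mode has j-th component (aⱼ − 1)/(Σaᵢ − K).
Here Σaᵢ = 77 and K = 3, so p_A = (26 − 1)/(77 − 3) = 25/74 ≈ 0.3378.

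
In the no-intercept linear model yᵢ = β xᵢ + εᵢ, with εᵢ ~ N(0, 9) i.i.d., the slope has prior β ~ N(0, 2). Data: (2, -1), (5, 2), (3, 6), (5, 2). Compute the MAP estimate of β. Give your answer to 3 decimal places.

log p(β | y) = −Σ(yᵢ − βxᵢ)²/(2·9) − β²/(2·2) + const.
Setting the derivative to zero: Σxᵢ(yᵢ − βxᵢ)/9 − β/2 = 0, so β = Σxᵢyᵢ / (Σxᵢ² + σ²/τ²).
Σxᵢyᵢ = 2·(-1) + 5·2 + 3·6 + 5·2 = 36; Σxᵢ² = 63; σ²/τ² = 4.5.
β̂_MAP = 36 / (63 + 4.5) = 36/67.5 ≈ 0.533.

β̂_MAP = 0.533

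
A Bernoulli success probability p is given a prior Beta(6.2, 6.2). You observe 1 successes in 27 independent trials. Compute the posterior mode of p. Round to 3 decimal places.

Prior: Beta(6.2, 6.2).
Data: 1 success in 27 trials. The binomial likelihood contributes p(1−p)^26, so the posterior is Beta(6.2+1, 6.2+26) = Beta(7.2, 32.2).
For Beta(a, b) with a, b > 1 the mode is (a−1)/(a+b−2) = 6.2/37.4 ≈ 0.166.

p̂_MAP = 0.166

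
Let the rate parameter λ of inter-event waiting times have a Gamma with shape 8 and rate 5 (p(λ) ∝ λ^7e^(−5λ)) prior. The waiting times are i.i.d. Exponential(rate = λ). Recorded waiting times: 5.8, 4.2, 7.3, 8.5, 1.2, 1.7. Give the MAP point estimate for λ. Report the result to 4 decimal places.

λ̂_MAP = 0.3858

The Exponential(rate=λ) likelihood is ∝ λ^n e^(−λΣtᵢ). Here n = 6 and Σtᵢ = 5.8 + 4.2 + 7.3 + 8.5 + 1.2 + 1.7 = 28.7.
Posterior ∝ λ^7e^(−5λ) · λ^6e^(−28.7λ) = λ^13e^(−33.7λ), i.e. Gamma(14, 33.7).
Mode = (a−1)/b = 13/33.7 ≈ 0.3858.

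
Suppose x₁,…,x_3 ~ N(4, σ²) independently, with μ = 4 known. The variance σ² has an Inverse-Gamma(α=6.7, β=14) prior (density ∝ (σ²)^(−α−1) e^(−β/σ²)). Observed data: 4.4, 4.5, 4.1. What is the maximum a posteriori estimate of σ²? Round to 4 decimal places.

Sum of squared deviations about the known mean: SS = (4.4−4)² + (4.5−4)² + (4.1−4)² = 0.42.
The Normal likelihood contributes (σ²)^(−n/2) exp(−SS/(2σ²)), so the posterior is Inverse-Gamma(α + n/2, β + SS/2) = Inverse-Gamma(8.2, 14.21).
The mode of Inverse-Gamma(a, b) is b/(a+1) = 14.21/9.2 ≈ 1.5446.

σ̂²_MAP = 1.5446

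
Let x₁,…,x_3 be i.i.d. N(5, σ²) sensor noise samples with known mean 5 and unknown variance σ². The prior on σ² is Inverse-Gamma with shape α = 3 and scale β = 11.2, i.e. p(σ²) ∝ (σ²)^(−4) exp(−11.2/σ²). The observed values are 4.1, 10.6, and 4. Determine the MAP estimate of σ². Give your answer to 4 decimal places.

Sum of squared deviations about the known mean: SS = (4.1−5)² + (10.6−5)² + (4−5)² = 33.17.
The Normal likelihood contributes (σ²)^(−n/2) exp(−SS/(2σ²)), so the posterior is Inverse-Gamma(α + n/2, β + SS/2) = Inverse-Gamma(4.5, 27.785).
The mode of Inverse-Gamma(a, b) is b/(a+1) = 27.785/5.5 ≈ 5.0518.

σ̂²_MAP = 5.0518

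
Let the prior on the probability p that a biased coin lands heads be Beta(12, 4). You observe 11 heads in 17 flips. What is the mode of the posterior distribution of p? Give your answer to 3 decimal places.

p̂_MAP = 0.710

Prior: Beta(12, 4).
Data: 11 successes in 17 trials. The binomial likelihood contributes p^11(1−p)^6, so the posterior is Beta(12+11, 4+6) = Beta(23, 10).
For Beta(a, b) with a, b > 1 the mode is (a−1)/(a+b−2) = 22/31 ≈ 0.710.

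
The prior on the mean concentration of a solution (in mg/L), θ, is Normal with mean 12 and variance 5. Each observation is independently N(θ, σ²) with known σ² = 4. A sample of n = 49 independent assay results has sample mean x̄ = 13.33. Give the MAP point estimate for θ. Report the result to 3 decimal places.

θ̂_MAP = 13.309

n = 49, x̄ = 13.33.
For a Normal prior and Normal likelihood with known variance, the posterior is Normal; its mode equals its mean, the precision-weighted average.
Prior precision 1/σ₀² = 1/5 = 0.2; data precision n/σ² = 49/4 = 12.25.
θ̂ = (0.2·12 + 12.25·13.33) / (0.2 + 12.25) = 165.6925/12.45 = 66277/4980 ≈ 13.309.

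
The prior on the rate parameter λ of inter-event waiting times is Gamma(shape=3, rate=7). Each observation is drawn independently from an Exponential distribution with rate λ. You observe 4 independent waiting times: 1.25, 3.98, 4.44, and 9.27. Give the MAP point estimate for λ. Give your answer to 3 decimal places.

The Exponential(rate=λ) likelihood is ∝ λ^n e^(−λΣtᵢ). Here n = 4 and Σtᵢ = 1.25 + 3.98 + 4.44 + 9.27 = 18.94.
Posterior ∝ λ^2e^(−7λ) · λ^4e^(−18.94λ) = λ^6e^(−25.94λ), i.e. Gamma(7, 25.94).
Mode = (a−1)/b = 6/25.94 ≈ 0.231.

λ̂_MAP = 0.231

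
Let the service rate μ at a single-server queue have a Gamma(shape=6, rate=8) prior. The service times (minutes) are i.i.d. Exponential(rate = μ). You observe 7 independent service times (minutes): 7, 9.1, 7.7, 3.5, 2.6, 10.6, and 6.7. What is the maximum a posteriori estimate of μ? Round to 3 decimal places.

The Exponential(rate=μ) likelihood is ∝ μ^n e^(−μΣtᵢ). Here n = 7 and Σtᵢ = 7 + 9.1 + 7.7 + 3.5 + 2.6 + 10.6 + 6.7 = 47.2.
Posterior ∝ μ^5e^(−8μ) · μ^7e^(−47.2μ) = μ^12e^(−55.2μ), i.e. Gamma(13, 55.2).
Mode = (a−1)/b = 12/55.2 ≈ 0.217.

μ̂_MAP = 0.217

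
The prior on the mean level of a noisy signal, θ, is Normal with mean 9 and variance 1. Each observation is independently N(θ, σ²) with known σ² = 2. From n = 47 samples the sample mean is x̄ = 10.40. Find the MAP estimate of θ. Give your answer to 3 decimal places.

n = 47, x̄ = 10.40.
For a Normal prior and Normal likelihood with known variance, the posterior is Normal; its mode equals its mean, the precision-weighted average.
Prior precision 1/σ₀² = 1/1 = 1; data precision n/σ² = 47/2 = 23.5.
θ̂ = (1·9 + 23.5·10.4) / (1 + 23.5) = 253.4/24.5 = 362/35 ≈ 10.343.

θ̂_MAP = 10.343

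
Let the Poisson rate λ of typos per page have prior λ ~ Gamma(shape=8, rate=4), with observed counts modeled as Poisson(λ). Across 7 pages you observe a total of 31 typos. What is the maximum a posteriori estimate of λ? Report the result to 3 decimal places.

λ̂_MAP = 3.455

Σxᵢ = 31, n = 7.
Posterior ∝ λ^7e^(−4λ) · λ^31e^(−7λ) = λ^38e^(−11λ), i.e. Gamma(shape=39, rate=11).
The mode of a Gamma(a, b) with a ≥ 1 (shape–rate) is (a−1)/b = 38/11 ≈ 3.455.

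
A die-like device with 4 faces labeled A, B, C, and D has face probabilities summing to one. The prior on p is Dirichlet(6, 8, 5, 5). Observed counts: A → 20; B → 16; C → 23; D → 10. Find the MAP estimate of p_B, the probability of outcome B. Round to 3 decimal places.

MAP estimate of p_B = 0.258

The posterior is Dirichlet(αᵢ + nᵢ) = Dirichlet(26, 24, 28, 15).
For a Dirichlet(a₁,…,a_K) with all aᵢ > 1, the mode has j-th component (aⱼ − 1)/(Σaᵢ − K).
Here Σaᵢ = 93 and K = 4, so p_B = (24 − 1)/(93 − 4) = 23/89 ≈ 0.258.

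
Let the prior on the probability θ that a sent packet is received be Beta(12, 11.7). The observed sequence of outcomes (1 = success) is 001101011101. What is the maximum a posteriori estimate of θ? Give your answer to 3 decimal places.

Prior: Beta(12, 11.7).
Data: 7 successes in 12 trials (from the sequence). The binomial likelihood contributes θ^7(1−θ)^5, so the posterior is Beta(12+7, 11.7+5) = Beta(19, 16.7).
For Beta(a, b) with a, b > 1 the mode is (a−1)/(a+b−2) = 18/33.7 ≈ 0.534.

θ̂_MAP = 0.534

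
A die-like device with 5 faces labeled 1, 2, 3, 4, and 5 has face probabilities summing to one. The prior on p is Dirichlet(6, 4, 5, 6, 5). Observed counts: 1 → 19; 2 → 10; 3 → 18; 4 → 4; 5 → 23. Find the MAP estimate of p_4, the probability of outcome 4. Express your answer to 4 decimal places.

MAP estimate: 0.0947

The posterior is Dirichlet(αᵢ + nᵢ) = Dirichlet(25, 14, 23, 10, 28).
For a Dirichlet(a₁,…,a_K) with all aᵢ > 1, the mode has j-th component (aⱼ − 1)/(Σaᵢ − K).
Here Σaᵢ = 100 and K = 5, so p_4 = (10 − 1)/(100 − 5) = 9/95 ≈ 0.0947.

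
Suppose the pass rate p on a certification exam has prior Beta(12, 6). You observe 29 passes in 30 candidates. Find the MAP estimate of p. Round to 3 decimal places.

Prior: Beta(12, 6).
Data: 29 successes in 30 trials. The binomial likelihood contributes p^29(1−p)^1, so the posterior is Beta(12+29, 6+1) = Beta(41, 7).
For Beta(a, b) with a, b > 1 the mode is (a−1)/(a+b−2) = 40/46 ≈ 0.870.

p̂_MAP = 0.870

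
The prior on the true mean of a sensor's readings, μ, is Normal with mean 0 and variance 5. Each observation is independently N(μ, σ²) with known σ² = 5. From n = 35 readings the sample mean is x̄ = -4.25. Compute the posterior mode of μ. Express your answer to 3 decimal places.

n = 35, x̄ = -4.25.
For a Normal prior and Normal likelihood with known variance, the posterior is Normal; its mode equals its mean, the precision-weighted average.
Prior precision 1/σ₀² = 1/5 = 0.2; data precision n/σ² = 35/5 = 7.
μ̂ = (0.2·0 + 7·(-4.25)) / (0.2 + 7) = (-29.75)/7.2 = -595/144 ≈ -4.132.

μ̂_MAP = -4.132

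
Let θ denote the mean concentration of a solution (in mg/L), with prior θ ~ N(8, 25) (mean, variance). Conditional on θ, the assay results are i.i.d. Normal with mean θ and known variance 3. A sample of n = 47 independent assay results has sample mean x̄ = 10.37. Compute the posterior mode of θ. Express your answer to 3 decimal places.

θ̂_MAP = 10.364

n = 47, x̄ = 10.37.
For a Normal prior and Normal likelihood with known variance, the posterior is Normal; its mode equals its mean, the precision-weighted average.
Prior precision 1/σ₀² = 1/25 = 0.04; data precision n/σ² = 47/3.
θ̂ = (0.04·8 + (47/3)·10.37) / (0.04 + 47/3) = (9767/60)/(1178/75) = 48835/4712 ≈ 10.364.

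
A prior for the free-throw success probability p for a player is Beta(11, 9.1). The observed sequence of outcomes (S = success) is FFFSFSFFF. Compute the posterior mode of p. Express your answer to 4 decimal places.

p̂_MAP = 0.4428

Prior: Beta(11, 9.1).
Data: 2 successes in 9 trials (from the sequence). The binomial likelihood contributes p^2(1−p)^7, so the posterior is Beta(11+2, 9.1+7) = Beta(13, 16.1).
For Beta(a, b) with a, b > 1 the mode is (a−1)/(a+b−2) = 12/27.1 ≈ 0.4428.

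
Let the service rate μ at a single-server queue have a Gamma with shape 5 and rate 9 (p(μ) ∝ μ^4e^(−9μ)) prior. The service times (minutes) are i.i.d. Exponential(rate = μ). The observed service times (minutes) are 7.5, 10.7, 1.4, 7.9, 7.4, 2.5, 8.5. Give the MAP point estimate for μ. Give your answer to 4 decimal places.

μ̂_MAP = 0.2004

The Exponential(rate=μ) likelihood is ∝ μ^n e^(−μΣtᵢ). Here n = 7 and Σtᵢ = 7.5 + 10.7 + 1.4 + 7.9 + 7.4 + 2.5 + 8.5 = 45.9.
Posterior ∝ μ^4e^(−9μ) · μ^7e^(−45.9μ) = μ^11e^(−54.9μ), i.e. Gamma(12, 54.9).
Mode = (a−1)/b = 11/54.9 ≈ 0.2004.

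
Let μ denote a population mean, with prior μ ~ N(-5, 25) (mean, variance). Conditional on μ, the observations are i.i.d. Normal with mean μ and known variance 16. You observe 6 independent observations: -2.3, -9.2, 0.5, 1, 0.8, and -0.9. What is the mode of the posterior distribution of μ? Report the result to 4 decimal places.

μ̂_MAP = -2.0030

n = 6; x̄ = ((-2.3) + (-9.2) + 0.5 + 1 + 0.8 + (-0.9))/6 = -10.1/6 = -101/60 ≈ -1.6833.
For a Normal prior and Normal likelihood with known variance, the posterior is Normal; its mode equals its mean, the precision-weighted average.
Prior precision 1/σ₀² = 1/25 = 0.04; data precision n/σ² = 6/16 = 0.375.
μ̂ = (0.04·(-5) + 0.375·(-101/60)) / (0.04 + 0.375) = (-0.83125)/0.415 = -665/332 ≈ -2.0030.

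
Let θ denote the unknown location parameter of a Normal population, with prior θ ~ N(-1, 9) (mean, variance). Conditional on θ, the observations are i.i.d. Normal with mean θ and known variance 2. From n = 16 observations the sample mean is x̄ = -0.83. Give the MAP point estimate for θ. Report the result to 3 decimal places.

θ̂_MAP = -0.832

n = 16, x̄ = -0.83.
For a Normal prior and Normal likelihood with known variance, the posterior is Normal; its mode equals its mean, the precision-weighted average.
Prior precision 1/σ₀² = 1/9; data precision n/σ² = 16/2 = 8.
θ̂ = ((1/9)·(-1) + 8·(-0.83)) / (1/9 + 8) = (-1519/225)/(73/9) = -1519/1825 ≈ -0.832.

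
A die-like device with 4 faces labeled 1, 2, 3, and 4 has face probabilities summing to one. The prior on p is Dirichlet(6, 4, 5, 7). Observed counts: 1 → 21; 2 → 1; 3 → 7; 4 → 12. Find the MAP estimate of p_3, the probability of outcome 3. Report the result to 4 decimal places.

The posterior is Dirichlet(αᵢ + nᵢ) = Dirichlet(27, 5, 12, 19).
For a Dirichlet(a₁,…,a_K) with all aᵢ > 1, the mode has j-th component (aⱼ − 1)/(Σaᵢ − K).
Here Σaᵢ = 63 and K = 4, so p_3 = (12 − 1)/(63 − 4) = 11/59 ≈ 0.1864.

MAP estimate: 0.1864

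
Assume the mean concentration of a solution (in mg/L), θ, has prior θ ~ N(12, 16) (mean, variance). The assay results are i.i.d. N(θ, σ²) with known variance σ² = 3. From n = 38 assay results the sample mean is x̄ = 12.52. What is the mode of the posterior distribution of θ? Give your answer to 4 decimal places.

θ̂_MAP = 12.5174

n = 38, x̄ = 12.52.
For a Normal prior and Normal likelihood with known variance, the posterior is Normal; its mode equals its mean, the precision-weighted average.
Prior precision 1/σ₀² = 1/16 = 0.0625; data precision n/σ² = 38/3.
θ̂ = (0.0625·12 + (38/3)·12.52) / (0.0625 + 38/3) = (47801/300)/(611/48) = 14708/1175 ≈ 12.5174.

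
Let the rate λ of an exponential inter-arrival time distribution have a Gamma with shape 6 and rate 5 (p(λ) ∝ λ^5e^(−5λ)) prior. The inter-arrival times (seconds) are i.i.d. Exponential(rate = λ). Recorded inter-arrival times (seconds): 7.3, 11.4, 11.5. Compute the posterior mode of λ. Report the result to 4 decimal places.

λ̂_MAP = 0.2273

The Exponential(rate=λ) likelihood is ∝ λ^n e^(−λΣtᵢ). Here n = 3 and Σtᵢ = 7.3 + 11.4 + 11.5 = 30.2.
Posterior ∝ λ^5e^(−5λ) · λ^3e^(−30.2λ) = λ^8e^(−35.2λ), i.e. Gamma(9, 35.2).
Mode = (a−1)/b = 8/35.2 ≈ 0.2273.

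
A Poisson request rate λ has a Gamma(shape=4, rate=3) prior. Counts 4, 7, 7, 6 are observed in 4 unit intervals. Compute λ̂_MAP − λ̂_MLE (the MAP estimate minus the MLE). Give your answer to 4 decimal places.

MAP − MLE = -2.1429

Σxᵢ = 24. Posterior is Gamma(28, 7); MAP = (28−1)/7 = 27/7 ≈ 3.85714.
MLE = x̄ = 24/4 ≈ 6.00000.
Difference = 27/7 − 24/4 = -15/7 ≈ -2.1429.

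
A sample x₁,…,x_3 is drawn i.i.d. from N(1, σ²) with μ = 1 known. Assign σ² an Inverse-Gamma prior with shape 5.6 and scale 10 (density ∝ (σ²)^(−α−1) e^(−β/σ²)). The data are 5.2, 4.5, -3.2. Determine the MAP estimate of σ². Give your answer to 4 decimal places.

σ̂²_MAP = 4.1685

Sum of squared deviations about the known mean: SS = (5.2−1)² + (4.5−1)² + (-3.2−1)² = 47.53.
The Normal likelihood contributes (σ²)^(−n/2) exp(−SS/(2σ²)), so the posterior is Inverse-Gamma(α + n/2, β + SS/2) = Inverse-Gamma(7.1, 33.765).
The mode of Inverse-Gamma(a, b) is b/(a+1) = 33.765/8.1 ≈ 4.1685.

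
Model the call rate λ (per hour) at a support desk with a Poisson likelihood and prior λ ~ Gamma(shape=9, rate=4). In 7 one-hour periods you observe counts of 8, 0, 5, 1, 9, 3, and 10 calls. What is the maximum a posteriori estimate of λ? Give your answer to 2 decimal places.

λ̂_MAP = 4.00

Σxᵢ = 8+0+5+1+9+3+10 = 36, with n = 7.
Posterior ∝ λ^8e^(−4λ) · λ^36e^(−7λ) = λ^44e^(−11λ), i.e. Gamma(shape=45, rate=11).
The mode of a Gamma(a, b) with a ≥ 1 (shape–rate) is (a−1)/b = 44/11 ≈ 4.00.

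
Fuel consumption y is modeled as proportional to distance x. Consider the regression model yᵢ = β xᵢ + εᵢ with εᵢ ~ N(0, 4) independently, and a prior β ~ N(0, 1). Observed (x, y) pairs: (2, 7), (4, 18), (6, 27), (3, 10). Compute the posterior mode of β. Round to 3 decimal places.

log p(β | y) = −Σ(yᵢ − βxᵢ)²/(2·4) − β²/(2·1) + const.
Setting the derivative to zero: Σxᵢ(yᵢ − βxᵢ)/4 − β/1 = 0, so β = Σxᵢyᵢ / (Σxᵢ² + σ²/τ²).
Σxᵢyᵢ = 2·7 + 4·18 + 6·27 + 3·10 = 278; Σxᵢ² = 65; σ²/τ² = 4.
β̂_MAP = 278 / (65 + 4) = 278/69 ≈ 4.029.

β̂_MAP = 4.029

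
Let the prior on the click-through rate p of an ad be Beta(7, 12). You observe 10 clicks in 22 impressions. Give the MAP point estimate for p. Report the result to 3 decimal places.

p̂_MAP = 0.410

Prior: Beta(7, 12).
Data: 10 successes in 22 trials. The binomial likelihood contributes p^10(1−p)^12, so the posterior is Beta(7+10, 12+12) = Beta(17, 24).
For Beta(a, b) with a, b > 1 the mode is (a−1)/(a+b−2) = 16/39 ≈ 0.410.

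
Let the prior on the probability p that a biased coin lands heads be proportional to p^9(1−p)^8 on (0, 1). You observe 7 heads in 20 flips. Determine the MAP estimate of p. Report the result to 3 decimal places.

The prior density ∝ p^9(1−p)^8 is the kernel of Beta(10, 9).
Data: 7 successes in 20 trials. The binomial likelihood contributes p^7(1−p)^13, so the posterior is Beta(10+7, 9+13) = Beta(17, 22).
For Beta(a, b) with a, b > 1 the mode is (a−1)/(a+b−2) = 16/37 ≈ 0.432.

p̂_MAP = 0.432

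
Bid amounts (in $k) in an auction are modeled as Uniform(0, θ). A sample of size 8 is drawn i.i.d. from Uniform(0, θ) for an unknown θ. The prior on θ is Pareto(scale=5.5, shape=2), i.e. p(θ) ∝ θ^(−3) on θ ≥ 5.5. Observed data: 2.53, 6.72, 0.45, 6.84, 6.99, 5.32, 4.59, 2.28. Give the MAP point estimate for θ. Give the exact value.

The Uniform(0, θ) likelihood is θ^(−n) for θ ≥ max(xᵢ), zero otherwise. Here max(xᵢ) = 6.99.
Posterior ∝ θ^(−3) · θ^(−8) = θ^(−11) on θ ≥ max(5.5, 6.99) = 6.99.
This density is strictly decreasing in θ, so the posterior mode lies at the lower boundary of the support.

θ̂_MAP = 6.99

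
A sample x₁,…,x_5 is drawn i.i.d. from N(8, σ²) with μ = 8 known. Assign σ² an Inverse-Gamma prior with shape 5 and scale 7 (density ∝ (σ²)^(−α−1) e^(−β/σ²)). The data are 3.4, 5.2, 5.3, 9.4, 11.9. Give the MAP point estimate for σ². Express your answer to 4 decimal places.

Sum of squared deviations about the known mean: SS = (3.4−8)² + (5.2−8)² + (5.3−8)² + (9.4−8)² + (11.9−8)² = 53.46.
The Normal likelihood contributes (σ²)^(−n/2) exp(−SS/(2σ²)), so the posterior is Inverse-Gamma(α + n/2, β + SS/2) = Inverse-Gamma(7.5, 33.73).
The mode of Inverse-Gamma(a, b) is b/(a+1) = 33.73/8.5 ≈ 3.9682.

σ̂²_MAP = 3.9682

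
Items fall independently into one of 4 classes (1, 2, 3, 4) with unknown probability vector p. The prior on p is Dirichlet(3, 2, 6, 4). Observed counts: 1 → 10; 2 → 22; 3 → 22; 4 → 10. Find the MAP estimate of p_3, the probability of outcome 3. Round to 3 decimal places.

MAP estimate: 0.360

The posterior is Dirichlet(αᵢ + nᵢ) = Dirichlet(13, 24, 28, 14).
For a Dirichlet(a₁,…,a_K) with all aᵢ > 1, the mode has j-th component (aⱼ − 1)/(Σaᵢ − K).
Here Σaᵢ = 79 and K = 4, so p_3 = (28 − 1)/(79 − 4) = 27/75 ≈ 0.360.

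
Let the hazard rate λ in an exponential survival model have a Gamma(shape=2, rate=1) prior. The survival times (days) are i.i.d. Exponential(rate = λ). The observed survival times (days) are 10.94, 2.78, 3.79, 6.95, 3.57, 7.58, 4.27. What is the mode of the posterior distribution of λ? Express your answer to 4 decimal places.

The Exponential(rate=λ) likelihood is ∝ λ^n e^(−λΣtᵢ). Here n = 7 and Σtᵢ = 10.94 + 2.78 + 3.79 + 6.95 + 3.57 + 7.58 + 4.27 = 39.88.
Posterior ∝ λe^(−1λ) · λ^7e^(−39.88λ) = λ^8e^(−40.88λ), i.e. Gamma(9, 40.88).
Mode = (a−1)/b = 8/40.88 ≈ 0.1957.

λ̂_MAP = 0.1957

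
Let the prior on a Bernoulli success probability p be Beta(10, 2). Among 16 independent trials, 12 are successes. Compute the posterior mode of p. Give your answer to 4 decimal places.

Prior: Beta(10, 2).
Data: 12 successes in 16 trials. The binomial likelihood contributes p^12(1−p)^4, so the posterior is Beta(10+12, 2+4) = Beta(22, 6).
For Beta(a, b) with a, b > 1 the mode is (a−1)/(a+b−2) = 21/26 ≈ 0.8077.

p̂_MAP = 0.8077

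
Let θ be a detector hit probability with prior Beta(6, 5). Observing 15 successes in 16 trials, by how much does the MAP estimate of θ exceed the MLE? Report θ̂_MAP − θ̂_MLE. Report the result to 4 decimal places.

Posterior is Beta(21, 6); MAP = (21−1)/(27−2) = 20/25 ≈ 0.80000.
MLE ignores the prior: θ̂_MLE = k/n = 15/16 ≈ 0.93750.
Difference = 20/25 − 15/16 = -11/80 ≈ -0.1375.

MAP − MLE = -0.1375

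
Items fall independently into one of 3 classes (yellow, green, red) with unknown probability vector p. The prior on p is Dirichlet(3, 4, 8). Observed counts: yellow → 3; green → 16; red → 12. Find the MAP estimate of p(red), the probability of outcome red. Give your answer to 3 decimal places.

The posterior is Dirichlet(αᵢ + nᵢ) = Dirichlet(6, 20, 20).
For a Dirichlet(a₁,…,a_K) with all aᵢ > 1, the mode has j-th component (aⱼ − 1)/(Σaᵢ − K).
Here Σaᵢ = 46 and K = 3, so p(red) = (20 − 1)/(46 − 3) = 19/43 ≈ 0.442.

MAP estimate of p(red) = 0.442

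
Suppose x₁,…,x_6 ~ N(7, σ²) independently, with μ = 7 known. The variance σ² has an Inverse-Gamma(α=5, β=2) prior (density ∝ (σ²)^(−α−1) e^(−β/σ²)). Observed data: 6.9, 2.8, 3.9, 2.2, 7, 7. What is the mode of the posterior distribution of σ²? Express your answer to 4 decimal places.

Sum of squared deviations about the known mean: SS = (6.9−7)² + (2.8−7)² + (3.9−7)² + (2.2−7)² + (7−7)² + (7−7)² = 50.3.
The Normal likelihood contributes (σ²)^(−n/2) exp(−SS/(2σ²)), so the posterior is Inverse-Gamma(α + n/2, β + SS/2) = Inverse-Gamma(8, 27.15).
The mode of Inverse-Gamma(a, b) is b/(a+1) = 27.15/9 ≈ 3.0167.

σ̂²_MAP = 3.0167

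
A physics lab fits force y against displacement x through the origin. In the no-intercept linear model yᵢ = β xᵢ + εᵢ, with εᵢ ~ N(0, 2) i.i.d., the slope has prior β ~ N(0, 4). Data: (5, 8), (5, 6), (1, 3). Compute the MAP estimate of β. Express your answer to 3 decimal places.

β̂_MAP = 1.417

log p(β | y) = −Σ(yᵢ − βxᵢ)²/(2·2) − β²/(2·4) + const.
Setting the derivative to zero: Σxᵢ(yᵢ − βxᵢ)/2 − β/4 = 0, so β = Σxᵢyᵢ / (Σxᵢ² + σ²/τ²).
Σxᵢyᵢ = 5·8 + 5·6 + 1·3 = 73; Σxᵢ² = 51; σ²/τ² = 0.5.
β̂_MAP = 73 / (51 + 0.5) = 73/51.5 ≈ 1.417.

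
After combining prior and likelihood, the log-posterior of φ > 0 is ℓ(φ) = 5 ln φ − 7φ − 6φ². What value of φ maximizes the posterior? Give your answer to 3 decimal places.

ℓ'(φ) = 5/φ − 7 − 12φ. Setting this to zero and multiplying by φ: 12φ² + 7φ − 5 = 0.
φ = (−7 + √(7² + 4·12·5)) / (2·12) = (−7 + √289) / 24 = (−7 + 17)/24 = 5/12.
ℓ''(φ) = −5/φ² − 12 < 0, confirming a maximum.

φ̂_MAP = 0.417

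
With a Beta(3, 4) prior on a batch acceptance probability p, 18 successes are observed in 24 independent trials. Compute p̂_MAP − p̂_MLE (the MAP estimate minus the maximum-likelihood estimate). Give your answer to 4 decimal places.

Posterior is Beta(21, 10); MAP = (21−1)/(31−2) = 20/29 ≈ 0.68966.
MLE ignores the prior: p̂_MLE = k/n = 18/24 ≈ 0.75000.
Difference = 20/29 − 18/24 = -7/116 ≈ -0.0603.

MAP − MLE = -0.0603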